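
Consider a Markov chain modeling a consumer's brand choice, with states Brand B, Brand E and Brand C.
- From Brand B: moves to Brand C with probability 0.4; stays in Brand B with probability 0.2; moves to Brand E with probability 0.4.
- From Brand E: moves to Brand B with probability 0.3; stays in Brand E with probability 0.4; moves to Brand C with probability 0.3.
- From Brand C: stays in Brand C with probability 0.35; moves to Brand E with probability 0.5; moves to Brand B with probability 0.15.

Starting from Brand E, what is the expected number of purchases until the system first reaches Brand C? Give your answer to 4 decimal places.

Let t(s) be the expected number of purchases to first reach Brand C from state s, with t(Brand C) = 0. Conditioning on the first purchase:
t(Brand B) = 1 + 0.2·t(Brand B) + 0.4·t(Brand E)
t(Brand E) = 1 + 0.3·t(Brand B) + 0.4·t(Brand E)
Solving: t(Brand B) = 2.7778, t(Brand E) = 3.0556.
Expected purchases from Brand E to Brand C: 3.0556.

3.0556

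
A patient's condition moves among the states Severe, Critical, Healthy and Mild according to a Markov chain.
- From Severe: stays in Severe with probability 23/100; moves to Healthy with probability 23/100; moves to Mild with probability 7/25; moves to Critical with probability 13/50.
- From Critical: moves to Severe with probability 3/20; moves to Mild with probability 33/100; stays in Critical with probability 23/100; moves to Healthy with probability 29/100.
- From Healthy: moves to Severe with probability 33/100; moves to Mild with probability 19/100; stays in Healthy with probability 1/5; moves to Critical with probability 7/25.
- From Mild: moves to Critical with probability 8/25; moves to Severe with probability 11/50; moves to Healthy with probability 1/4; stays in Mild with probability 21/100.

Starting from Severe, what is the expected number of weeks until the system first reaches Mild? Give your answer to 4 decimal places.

Let t(s) be the expected number of weeks to first reach Mild from state s, with t(Mild) = 0. Conditioning on the first week:
t(Severe) = 1 + 0.23·t(Severe) + 0.26·t(Critical) + 0.23·t(Healthy)
t(Critical) = 1 + 0.15·t(Severe) + 0.23·t(Critical) + 0.29·t(Healthy)
t(Healthy) = 1 + 0.33·t(Severe) + 0.28·t(Critical) + 0.2·t(Healthy)
Solving: t(Severe) = 3.6845, t(Critical) = 3.5242, t(Healthy) = 4.0033.
Expected weeks from Severe to Mild: 3.6845.

3.6845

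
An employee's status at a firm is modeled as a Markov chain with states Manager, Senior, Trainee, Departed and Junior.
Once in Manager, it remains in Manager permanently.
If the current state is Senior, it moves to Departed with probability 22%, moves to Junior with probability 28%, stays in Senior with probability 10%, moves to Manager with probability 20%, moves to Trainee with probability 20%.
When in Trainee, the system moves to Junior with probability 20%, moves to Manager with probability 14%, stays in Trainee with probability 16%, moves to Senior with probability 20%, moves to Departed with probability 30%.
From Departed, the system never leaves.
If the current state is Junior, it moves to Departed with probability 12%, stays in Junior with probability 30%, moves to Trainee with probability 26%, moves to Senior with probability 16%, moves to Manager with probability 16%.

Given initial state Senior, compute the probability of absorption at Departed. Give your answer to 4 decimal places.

Let h(s) be the probability of absorption at Departed starting from transient state s. Then h(Departed) = 1 and h(Manager) = 0. By first-step analysis:
h(Senior) = 0.2·0 + 0.1·h(Senior) + 0.2·h(Trainee) + 0.22·1 + 0.28·h(Junior)
h(Trainee) = 0.14·0 + 0.2·h(Senior) + 0.16·h(Trainee) + 0.3·1 + 0.2·h(Junior)
h(Junior) = 0.16·0 + 0.16·h(Senior) + 0.26·h(Trainee) + 0.12·1 + 0.3·h(Junior)
Solving: h(Senior) = 0.5426, h(Trainee) = 0.6107, h(Junior) = 0.5223.
Starting from Senior, the probability is 0.5426.

0.5426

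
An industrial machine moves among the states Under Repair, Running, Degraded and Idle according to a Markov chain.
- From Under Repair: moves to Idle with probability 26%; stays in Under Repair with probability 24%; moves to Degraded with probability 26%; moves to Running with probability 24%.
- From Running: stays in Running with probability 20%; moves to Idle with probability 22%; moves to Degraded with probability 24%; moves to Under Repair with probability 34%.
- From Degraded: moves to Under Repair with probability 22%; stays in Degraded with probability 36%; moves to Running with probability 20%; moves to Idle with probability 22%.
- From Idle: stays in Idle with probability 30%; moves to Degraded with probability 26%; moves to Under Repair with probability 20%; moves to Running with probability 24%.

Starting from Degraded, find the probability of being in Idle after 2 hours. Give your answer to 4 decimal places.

0.2464

Propagate the distribution vector 2 hours from Degraded.
After 0 hours: (0.0000, 0.0000, 1.0000, 0.0000)
After 1 hour: (0.2200, 0.2000, 0.3600, 0.2200)
After 2 hours: (0.2440, 0.2176, 0.2920, 0.2464)
P(in Idle after 2 hours) = 0.2464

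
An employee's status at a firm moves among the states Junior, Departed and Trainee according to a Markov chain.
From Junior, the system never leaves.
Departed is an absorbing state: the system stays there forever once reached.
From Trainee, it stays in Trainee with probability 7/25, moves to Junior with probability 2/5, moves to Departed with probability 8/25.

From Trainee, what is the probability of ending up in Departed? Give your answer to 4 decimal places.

0.4444

Let h(s) be the probability of absorption at Departed starting from transient state s. Then h(Departed) = 1 and h(Junior) = 0. By first-step analysis:
h(Trainee) = 0.4·0 + 0.32·1 + 0.28·h(Trainee)
Solving: h(Trainee) = 0.4444.
Starting from Trainee, the probability is 0.4444.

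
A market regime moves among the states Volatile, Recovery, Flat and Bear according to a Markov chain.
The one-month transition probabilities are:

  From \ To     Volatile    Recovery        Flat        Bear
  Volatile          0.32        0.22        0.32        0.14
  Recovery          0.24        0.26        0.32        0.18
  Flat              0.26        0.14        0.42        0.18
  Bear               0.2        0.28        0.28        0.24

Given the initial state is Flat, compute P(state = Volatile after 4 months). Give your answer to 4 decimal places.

0.2606

Propagate the distribution vector 4 months from Flat.
After 0 months: (0.0000, 0.0000, 1.0000, 0.0000)
After 1 month: (0.2600, 0.1400, 0.4200, 0.1800)
After 2 months: (0.2620, 0.2028, 0.3548, 0.1804)
After 3 months: (0.2608, 0.2106, 0.3483, 0.1803)
After 4 months: (0.2606, 0.2114, 0.3476, 0.1804)
P(in Volatile after 4 months) = 0.2606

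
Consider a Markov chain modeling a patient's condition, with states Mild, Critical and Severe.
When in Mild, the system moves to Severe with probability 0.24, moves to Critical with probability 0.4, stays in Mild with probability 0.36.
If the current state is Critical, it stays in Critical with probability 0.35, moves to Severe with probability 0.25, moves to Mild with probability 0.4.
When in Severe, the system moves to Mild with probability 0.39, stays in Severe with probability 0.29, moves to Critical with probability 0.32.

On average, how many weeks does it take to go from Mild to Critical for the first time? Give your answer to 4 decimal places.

Let t(s) be the expected number of weeks to first reach Critical from state s, with t(Critical) = 0. Conditioning on the first week:
t(Mild) = 1 + 0.36·t(Mild) + 0.24·t(Severe)
t(Severe) = 1 + 0.39·t(Mild) + 0.29·t(Severe)
Solving: t(Mild) = 2.6330, t(Severe) = 2.8548.
Expected weeks from Mild to Critical: 2.6330.

2.6330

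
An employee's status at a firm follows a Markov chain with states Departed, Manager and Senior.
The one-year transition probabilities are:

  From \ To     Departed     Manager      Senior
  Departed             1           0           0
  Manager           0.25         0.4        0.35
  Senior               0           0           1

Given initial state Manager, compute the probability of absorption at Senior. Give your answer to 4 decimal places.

0.5833

Let h(s) be the probability of absorption at Senior starting from transient state s. Then h(Senior) = 1 and h(Departed) = 0. By first-step analysis:
h(Manager) = 0.25·0 + 0.4·h(Manager) + 0.35·1
Solving: h(Manager) = 0.5833.
Starting from Manager, the probability is 0.5833.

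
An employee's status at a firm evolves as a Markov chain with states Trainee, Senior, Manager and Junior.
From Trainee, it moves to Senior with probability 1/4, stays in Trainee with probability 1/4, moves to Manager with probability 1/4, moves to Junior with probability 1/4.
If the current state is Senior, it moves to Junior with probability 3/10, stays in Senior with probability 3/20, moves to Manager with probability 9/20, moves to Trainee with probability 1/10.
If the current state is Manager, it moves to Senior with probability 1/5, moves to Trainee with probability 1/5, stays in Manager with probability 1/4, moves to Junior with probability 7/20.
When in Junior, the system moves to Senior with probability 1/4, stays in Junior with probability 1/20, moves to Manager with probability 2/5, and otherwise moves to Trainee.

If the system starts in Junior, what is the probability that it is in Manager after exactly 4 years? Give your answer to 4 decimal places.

0.3277

Propagate the distribution vector 4 years from Junior.
After 0 years: (0.0000, 0.0000, 0.0000, 1.0000)
After 1 year: (0.3000, 0.2500, 0.4000, 0.0500)
After 2 years: (0.1950, 0.2050, 0.3075, 0.2925)
After 3 years: (0.2185, 0.2141, 0.3349, 0.2325)
After 4 years: (0.2128, 0.2118, 0.3277, 0.2477)
P(in Manager after 4 years) = 0.3277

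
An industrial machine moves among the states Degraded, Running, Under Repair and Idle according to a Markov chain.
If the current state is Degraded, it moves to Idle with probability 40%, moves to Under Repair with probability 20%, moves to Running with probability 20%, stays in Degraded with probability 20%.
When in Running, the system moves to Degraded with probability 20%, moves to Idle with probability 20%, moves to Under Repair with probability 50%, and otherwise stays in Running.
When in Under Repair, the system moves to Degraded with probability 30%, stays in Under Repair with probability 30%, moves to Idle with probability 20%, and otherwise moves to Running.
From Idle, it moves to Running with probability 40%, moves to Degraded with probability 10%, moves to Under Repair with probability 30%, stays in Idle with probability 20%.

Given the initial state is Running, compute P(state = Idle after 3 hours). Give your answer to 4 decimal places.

Propagate the distribution vector 3 hours from Running.
After 0 hours: (0.0000, 1.0000, 0.0000, 0.0000)
After 1 hour: (0.2000, 0.1000, 0.5000, 0.2000)
After 2 hours: (0.2300, 0.2300, 0.3000, 0.2400)
After 3 hours: (0.2060, 0.2250, 0.3230, 0.2460)
P(in Idle after 3 hours) = 0.2460

0.2460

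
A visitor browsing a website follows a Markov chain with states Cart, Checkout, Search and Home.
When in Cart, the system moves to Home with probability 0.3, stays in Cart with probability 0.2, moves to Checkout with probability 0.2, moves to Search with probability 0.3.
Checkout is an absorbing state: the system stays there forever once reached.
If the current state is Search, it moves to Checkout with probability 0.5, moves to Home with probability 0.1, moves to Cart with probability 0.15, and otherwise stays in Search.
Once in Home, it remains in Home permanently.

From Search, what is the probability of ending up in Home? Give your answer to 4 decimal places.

0.2252

Let h(s) be the probability of absorption at Home starting from transient state s. Then h(Home) = 1 and h(Checkout) = 0. By first-step analysis:
h(Cart) = 0.2·h(Cart) + 0.2·0 + 0.3·h(Search) + 0.3·1
h(Search) = 0.15·h(Cart) + 0.5·0 + 0.25·h(Search) + 0.1·1
Solving: h(Cart) = 0.4595, h(Search) = 0.2252.
Starting from Search, the probability is 0.2252.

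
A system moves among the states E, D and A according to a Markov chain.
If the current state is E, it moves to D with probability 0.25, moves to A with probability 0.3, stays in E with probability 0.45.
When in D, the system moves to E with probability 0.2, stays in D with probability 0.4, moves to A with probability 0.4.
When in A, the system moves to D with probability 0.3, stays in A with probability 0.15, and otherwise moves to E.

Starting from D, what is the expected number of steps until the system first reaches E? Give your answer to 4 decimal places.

3.2051

Let t(s) be the expected number of steps to first reach E from state s, with t(E) = 0. Conditioning on the first step:
t(D) = 1 + 0.4·t(D) + 0.4·t(A)
t(A) = 1 + 0.3·t(D) + 0.15·t(A)
Solving: t(D) = 3.2051, t(A) = 2.3077.
Expected steps from D to E: 3.2051.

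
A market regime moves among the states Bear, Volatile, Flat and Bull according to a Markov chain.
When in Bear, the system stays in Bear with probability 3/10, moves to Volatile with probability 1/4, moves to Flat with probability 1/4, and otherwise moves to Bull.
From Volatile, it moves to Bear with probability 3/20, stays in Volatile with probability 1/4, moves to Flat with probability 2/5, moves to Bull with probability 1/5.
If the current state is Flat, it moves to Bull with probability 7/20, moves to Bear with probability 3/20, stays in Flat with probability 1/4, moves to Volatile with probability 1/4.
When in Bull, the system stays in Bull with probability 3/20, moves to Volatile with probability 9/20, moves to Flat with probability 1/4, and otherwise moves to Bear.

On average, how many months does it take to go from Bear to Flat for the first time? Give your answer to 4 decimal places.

3.4105

Let t(s) be the expected number of months to first reach Flat from state s, with t(Flat) = 0. Conditioning on the first month:
t(Bear) = 1 + 0.3·t(Bear) + 0.25·t(Volatile) + 0.2·t(Bull)
t(Volatile) = 1 + 0.15·t(Bear) + 0.25·t(Volatile) + 0.2·t(Bull)
t(Bull) = 1 + 0.15·t(Bear) + 0.45·t(Volatile) + 0.15·t(Bull)
Solving: t(Bear) = 3.4105, t(Volatile) = 2.8989, t(Bull) = 3.3130.
Expected months from Bear to Flat: 3.4105.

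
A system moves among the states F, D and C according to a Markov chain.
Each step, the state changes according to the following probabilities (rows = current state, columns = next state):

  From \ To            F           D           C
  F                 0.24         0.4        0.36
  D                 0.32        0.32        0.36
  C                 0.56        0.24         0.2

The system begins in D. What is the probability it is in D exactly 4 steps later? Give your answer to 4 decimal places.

Propagate the distribution vector 4 steps from D.
After 0 steps: (0.0000, 1.0000, 0.0000)
After 1 step: (0.3200, 0.3200, 0.3600)
After 2 steps: (0.3808, 0.3168, 0.3024)
After 3 steps: (0.3621, 0.3263, 0.3116)
After 4 steps: (0.3658, 0.3240, 0.3101)
P(in D after 4 steps) = 0.3240

0.3240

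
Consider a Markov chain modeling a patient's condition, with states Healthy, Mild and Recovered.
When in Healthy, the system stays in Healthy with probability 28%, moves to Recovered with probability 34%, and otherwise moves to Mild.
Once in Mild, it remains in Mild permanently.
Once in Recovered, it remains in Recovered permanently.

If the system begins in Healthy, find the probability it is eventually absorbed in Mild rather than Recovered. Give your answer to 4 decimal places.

Let h(s) be the probability of absorption at Mild starting from transient state s. Then h(Mild) = 1 and h(Recovered) = 0. By first-step analysis:
h(Healthy) = 0.28·h(Healthy) + 0.38·1 + 0.34·0
Solving: h(Healthy) = 0.5278.
Starting from Healthy, the probability is 0.5278.

0.5278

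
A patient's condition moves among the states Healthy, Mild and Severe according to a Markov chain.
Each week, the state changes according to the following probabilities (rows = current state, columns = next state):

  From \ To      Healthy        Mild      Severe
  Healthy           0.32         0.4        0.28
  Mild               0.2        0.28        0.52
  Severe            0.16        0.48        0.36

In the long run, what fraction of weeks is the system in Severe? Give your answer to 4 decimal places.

0.4051

Let the stationary distribution be π with π = πP and π_1 + π_2 + π_3 = 1.
π_1 = 0.32·π_1 + 0.2·π_2 + 0.16·π_3
π_2 = 0.4·π_1 + 0.28·π_2 + 0.48·π_3
Solving with the normalization constraint gives π = (0.2089, 0.3861, 0.4051).
So the stationary probability of Severe is 0.4051.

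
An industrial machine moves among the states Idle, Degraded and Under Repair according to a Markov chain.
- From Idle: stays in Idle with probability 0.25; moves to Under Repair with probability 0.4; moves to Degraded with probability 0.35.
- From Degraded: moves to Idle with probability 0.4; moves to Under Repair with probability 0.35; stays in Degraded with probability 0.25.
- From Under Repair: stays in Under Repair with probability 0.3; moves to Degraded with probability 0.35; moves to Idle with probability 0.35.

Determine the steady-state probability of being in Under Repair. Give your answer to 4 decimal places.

Let the stationary distribution be π with π = πP and π_1 + π_2 + π_3 = 1.
π_1 = 0.25·π_1 + 0.4·π_2 + 0.35·π_3
π_2 = 0.35·π_1 + 0.25·π_2 + 0.35·π_3
Solving with the normalization constraint gives π = (0.3326, 0.3182, 0.3492).
So the stationary probability of Under Repair is 0.3492.

0.3492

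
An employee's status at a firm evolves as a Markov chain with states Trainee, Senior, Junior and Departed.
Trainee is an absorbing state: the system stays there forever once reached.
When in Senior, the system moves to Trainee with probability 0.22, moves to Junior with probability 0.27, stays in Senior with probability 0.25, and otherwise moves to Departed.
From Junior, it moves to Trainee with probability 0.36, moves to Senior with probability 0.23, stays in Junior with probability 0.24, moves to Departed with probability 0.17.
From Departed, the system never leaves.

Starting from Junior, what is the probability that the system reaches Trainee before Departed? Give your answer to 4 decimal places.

0.6312

Let h(s) be the probability of absorption at Trainee starting from transient state s. Then h(Trainee) = 1 and h(Departed) = 0. By first-step analysis:
h(Senior) = 0.22·1 + 0.25·h(Senior) + 0.27·h(Junior) + 0.26·0
h(Junior) = 0.36·1 + 0.23·h(Senior) + 0.24·h(Junior) + 0.17·0
Solving: h(Senior) = 0.5206, h(Junior) = 0.6312.
Starting from Junior, the probability is 0.6312.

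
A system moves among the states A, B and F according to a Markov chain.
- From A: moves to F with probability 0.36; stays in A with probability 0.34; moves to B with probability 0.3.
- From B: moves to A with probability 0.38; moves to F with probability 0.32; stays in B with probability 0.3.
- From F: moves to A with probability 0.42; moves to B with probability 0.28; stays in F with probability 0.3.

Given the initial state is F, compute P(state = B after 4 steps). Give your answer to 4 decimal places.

0.2934

Propagate the distribution vector 4 steps from F.
After 0 steps: (0.0000, 0.0000, 1.0000)
After 1 step: (0.4200, 0.2800, 0.3000)
After 2 steps: (0.3752, 0.2940, 0.3308)
After 3 steps: (0.3782, 0.2934, 0.3284)
After 4 steps: (0.3780, 0.2934, 0.3286)
P(in B after 4 steps) = 0.2934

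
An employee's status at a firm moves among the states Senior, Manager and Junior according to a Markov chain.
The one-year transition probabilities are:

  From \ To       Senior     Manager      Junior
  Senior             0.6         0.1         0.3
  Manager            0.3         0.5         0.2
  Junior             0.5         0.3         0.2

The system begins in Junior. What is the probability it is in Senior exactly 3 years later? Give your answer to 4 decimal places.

0.4970

Propagate the distribution vector 3 years from Junior.
After 0 years: (0.0000, 0.0000, 1.0000)
After 1 year: (0.5000, 0.3000, 0.2000)
After 2 years: (0.4900, 0.2600, 0.2500)
After 3 years: (0.4970, 0.2540, 0.2490)
P(in Senior after 3 years) = 0.4970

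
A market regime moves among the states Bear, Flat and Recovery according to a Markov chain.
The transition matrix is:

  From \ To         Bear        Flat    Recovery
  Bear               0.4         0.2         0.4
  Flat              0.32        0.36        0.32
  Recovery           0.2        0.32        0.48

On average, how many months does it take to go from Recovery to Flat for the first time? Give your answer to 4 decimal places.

3.4483

Let t(s) be the expected number of months to first reach Flat from state s, with t(Flat) = 0. Conditioning on the first month:
t(Bear) = 1 + 0.4·t(Bear) + 0.4·t(Recovery)
t(Recovery) = 1 + 0.2·t(Bear) + 0.48·t(Recovery)
Solving: t(Bear) = 3.9655, t(Recovery) = 3.4483.
Expected months from Recovery to Flat: 3.4483.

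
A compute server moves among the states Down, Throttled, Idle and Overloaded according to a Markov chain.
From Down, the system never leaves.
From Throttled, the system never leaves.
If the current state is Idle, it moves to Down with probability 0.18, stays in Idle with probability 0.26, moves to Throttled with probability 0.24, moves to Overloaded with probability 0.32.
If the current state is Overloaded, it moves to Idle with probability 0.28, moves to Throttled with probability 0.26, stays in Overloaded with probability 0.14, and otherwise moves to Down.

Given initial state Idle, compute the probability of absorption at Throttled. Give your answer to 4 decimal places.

Let h(s) be the probability of absorption at Throttled starting from transient state s. Then h(Throttled) = 1 and h(Down) = 0. By first-step analysis:
h(Idle) = 0.18·0 + 0.24·1 + 0.26·h(Idle) + 0.32·h(Overloaded)
h(Overloaded) = 0.32·0 + 0.26·1 + 0.28·h(Idle) + 0.14·h(Overloaded)
Solving: h(Idle) = 0.5296, h(Overloaded) = 0.4748.
Starting from Idle, the probability is 0.5296.

0.5296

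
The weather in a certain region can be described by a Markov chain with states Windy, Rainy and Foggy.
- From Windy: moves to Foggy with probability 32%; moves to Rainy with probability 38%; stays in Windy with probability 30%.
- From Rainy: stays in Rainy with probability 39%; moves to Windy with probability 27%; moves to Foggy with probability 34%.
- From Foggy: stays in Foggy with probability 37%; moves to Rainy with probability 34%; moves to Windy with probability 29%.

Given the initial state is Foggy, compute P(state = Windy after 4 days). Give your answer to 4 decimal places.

Propagate the distribution vector 4 days from Foggy.
After 0 days: (0.0000, 0.0000, 1.0000)
After 1 day: (0.2900, 0.3400, 0.3700)
After 2 days: (0.2861, 0.3686, 0.3453)
After 3 days: (0.2855, 0.3699, 0.3446)
After 4 days: (0.2855, 0.3699, 0.3446)
P(in Windy after 4 days) = 0.2855

0.2855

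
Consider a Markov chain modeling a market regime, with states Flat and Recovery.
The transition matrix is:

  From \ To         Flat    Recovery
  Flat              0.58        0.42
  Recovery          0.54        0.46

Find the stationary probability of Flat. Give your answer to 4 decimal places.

Let the stationary distribution be π with π = πP and π_1 + π_2 = 1.
π_1 = 0.58·π_1 + 0.54·π_2
Solving with the normalization constraint gives π = (0.5625, 0.4375).
So the stationary probability of Flat is 0.5625.

0.5625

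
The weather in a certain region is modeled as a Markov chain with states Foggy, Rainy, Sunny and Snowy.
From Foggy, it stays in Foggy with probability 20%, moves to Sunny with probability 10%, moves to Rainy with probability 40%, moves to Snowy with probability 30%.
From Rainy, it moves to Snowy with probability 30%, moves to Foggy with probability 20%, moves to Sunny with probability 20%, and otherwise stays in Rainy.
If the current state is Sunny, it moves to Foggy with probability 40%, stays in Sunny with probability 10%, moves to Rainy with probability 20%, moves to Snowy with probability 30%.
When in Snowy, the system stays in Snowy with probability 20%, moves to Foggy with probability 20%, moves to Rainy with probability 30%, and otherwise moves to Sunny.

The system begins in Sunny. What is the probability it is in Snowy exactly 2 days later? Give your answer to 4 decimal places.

Propagate the distribution vector 2 days from Sunny.
After 0 days: (0.0000, 0.0000, 1.0000, 0.0000)
After 1 day: (0.4000, 0.2000, 0.1000, 0.3000)
After 2 days: (0.2200, 0.3300, 0.1800, 0.2700)
P(in Snowy after 2 days) = 0.2700

0.2700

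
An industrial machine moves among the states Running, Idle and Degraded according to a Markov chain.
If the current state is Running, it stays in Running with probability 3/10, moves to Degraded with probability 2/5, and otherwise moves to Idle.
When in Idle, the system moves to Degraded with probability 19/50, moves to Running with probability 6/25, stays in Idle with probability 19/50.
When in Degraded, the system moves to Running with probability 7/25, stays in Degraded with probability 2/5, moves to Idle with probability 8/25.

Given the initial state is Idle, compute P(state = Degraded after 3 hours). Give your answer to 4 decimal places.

0.3932

Propagate the distribution vector 3 hours from Idle.
After 0 hours: (0.0000, 1.0000, 0.0000)
After 1 hour: (0.2400, 0.3800, 0.3800)
After 2 hours: (0.2696, 0.3380, 0.3924)
After 3 hours: (0.2719, 0.3349, 0.3932)
P(in Degraded after 3 hours) = 0.3932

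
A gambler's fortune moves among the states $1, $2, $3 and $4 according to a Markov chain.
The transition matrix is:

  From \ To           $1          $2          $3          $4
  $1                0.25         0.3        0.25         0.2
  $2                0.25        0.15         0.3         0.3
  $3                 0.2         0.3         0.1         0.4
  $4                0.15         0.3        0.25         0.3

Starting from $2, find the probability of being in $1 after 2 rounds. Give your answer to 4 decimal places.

0.2050

Propagate the distribution vector 2 rounds from $2.
After 0 rounds: (0.0000, 1.0000, 0.0000, 0.0000)
After 1 round: (0.2500, 0.1500, 0.3000, 0.3000)
After 2 rounds: (0.2050, 0.2775, 0.2125, 0.3050)
P(in $1 after 2 rounds) = 0.2050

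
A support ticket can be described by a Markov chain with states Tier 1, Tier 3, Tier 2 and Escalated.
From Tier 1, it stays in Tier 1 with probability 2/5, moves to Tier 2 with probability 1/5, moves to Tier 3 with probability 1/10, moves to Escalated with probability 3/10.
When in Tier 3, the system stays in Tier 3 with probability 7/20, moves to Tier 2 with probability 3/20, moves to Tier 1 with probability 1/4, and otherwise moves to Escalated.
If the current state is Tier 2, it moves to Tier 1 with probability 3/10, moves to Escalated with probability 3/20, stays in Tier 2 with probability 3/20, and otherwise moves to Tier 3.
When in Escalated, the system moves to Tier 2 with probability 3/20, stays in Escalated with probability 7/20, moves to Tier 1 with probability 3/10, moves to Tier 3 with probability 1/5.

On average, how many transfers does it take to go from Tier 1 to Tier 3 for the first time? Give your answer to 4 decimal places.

Let t(s) be the expected number of transfers to first reach Tier 3 from state s, with t(Tier 3) = 0. Conditioning on the first transfer:
t(Tier 1) = 1 + 0.4·t(Tier 1) + 0.2·t(Tier 2) + 0.3·t(Escalated)
t(Tier 2) = 1 + 0.3·t(Tier 1) + 0.15·t(Tier 2) + 0.15·t(Escalated)
t(Escalated) = 1 + 0.3·t(Tier 1) + 0.15·t(Tier 2) + 0.35·t(Escalated)
Solving: t(Tier 1) = 5.5000, t(Tier 2) = 4.0000, t(Escalated) = 5.0000.
Expected transfers from Tier 1 to Tier 3: 5.5000.

5.5000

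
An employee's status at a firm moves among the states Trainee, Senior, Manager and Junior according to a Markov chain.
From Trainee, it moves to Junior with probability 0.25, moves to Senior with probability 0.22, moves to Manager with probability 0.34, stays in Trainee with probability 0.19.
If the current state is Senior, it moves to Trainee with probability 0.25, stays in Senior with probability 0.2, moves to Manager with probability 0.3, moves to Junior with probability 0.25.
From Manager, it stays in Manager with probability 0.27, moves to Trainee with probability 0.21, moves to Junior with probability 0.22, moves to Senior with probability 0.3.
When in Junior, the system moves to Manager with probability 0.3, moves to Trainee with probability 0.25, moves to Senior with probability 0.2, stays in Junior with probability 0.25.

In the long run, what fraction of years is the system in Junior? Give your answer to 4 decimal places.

0.2410

Let the stationary distribution be π with π = πP and π_1 + π_2 + π_3 + π_4 = 1.
π_1 = 0.19·π_1 + 0.25·π_2 + 0.21·π_3 + 0.25·π_4
π_2 = 0.22·π_1 + 0.2·π_2 + 0.3·π_3 + 0.2·π_4
π_3 = 0.34·π_1 + 0.3·π_2 + 0.27·π_3 + 0.3·π_4
Solving with the normalization constraint gives π = (0.2245, 0.2345, 0.3000, 0.2410).
So the stationary probability of Junior is 0.2410.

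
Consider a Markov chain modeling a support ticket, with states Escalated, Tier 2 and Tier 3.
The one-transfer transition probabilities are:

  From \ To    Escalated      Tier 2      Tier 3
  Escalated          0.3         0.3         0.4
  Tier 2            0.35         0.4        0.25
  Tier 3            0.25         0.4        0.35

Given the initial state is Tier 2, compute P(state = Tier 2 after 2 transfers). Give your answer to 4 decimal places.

Sum over the intermediate state after 1 transfer:
P = P(Tier 2→Escalated)·P(Escalated→Tier 2) + P(Tier 2→Tier 2)·P(Tier 2→Tier 2) + P(Tier 2→Tier 3)·P(Tier 3→Tier 2)
  = 0.35×0.3 + 0.4×0.4 + 0.25×0.4
  = 0.1050 + 0.1600 + 0.1000 = 0.3650

0.3650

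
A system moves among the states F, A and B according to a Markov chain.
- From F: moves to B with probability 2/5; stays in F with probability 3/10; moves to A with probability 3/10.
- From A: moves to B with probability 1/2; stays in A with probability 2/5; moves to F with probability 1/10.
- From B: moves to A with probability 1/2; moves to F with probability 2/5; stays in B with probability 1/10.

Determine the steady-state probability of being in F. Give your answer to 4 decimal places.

Let the stationary distribution be π with π = πP and π_1 + π_2 + π_3 = 1.
π_1 = 0.3·π_1 + 0.1·π_2 + 0.4·π_3
π_2 = 0.3·π_1 + 0.4·π_2 + 0.5·π_3
Solving with the normalization constraint gives π = (0.2522, 0.4087, 0.3391).
So the stationary probability of F is 0.2522.

0.2522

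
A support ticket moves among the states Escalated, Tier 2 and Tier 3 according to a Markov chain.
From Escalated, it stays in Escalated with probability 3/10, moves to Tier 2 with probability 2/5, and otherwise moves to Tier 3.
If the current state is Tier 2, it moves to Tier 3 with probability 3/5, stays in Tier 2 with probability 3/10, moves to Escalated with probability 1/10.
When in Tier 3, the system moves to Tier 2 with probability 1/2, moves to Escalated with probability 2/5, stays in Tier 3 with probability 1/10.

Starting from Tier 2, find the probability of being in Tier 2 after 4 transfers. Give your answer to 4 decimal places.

0.3991

Propagate the distribution vector 4 transfers from Tier 2.
After 0 transfers: (0.0000, 1.0000, 0.0000)
After 1 transfer: (0.1000, 0.3000, 0.6000)
After 2 transfers: (0.3000, 0.4300, 0.2700)
After 3 transfers: (0.2410, 0.3840, 0.3750)
After 4 transfers: (0.2607, 0.3991, 0.3402)
P(in Tier 2 after 4 transfers) = 0.3991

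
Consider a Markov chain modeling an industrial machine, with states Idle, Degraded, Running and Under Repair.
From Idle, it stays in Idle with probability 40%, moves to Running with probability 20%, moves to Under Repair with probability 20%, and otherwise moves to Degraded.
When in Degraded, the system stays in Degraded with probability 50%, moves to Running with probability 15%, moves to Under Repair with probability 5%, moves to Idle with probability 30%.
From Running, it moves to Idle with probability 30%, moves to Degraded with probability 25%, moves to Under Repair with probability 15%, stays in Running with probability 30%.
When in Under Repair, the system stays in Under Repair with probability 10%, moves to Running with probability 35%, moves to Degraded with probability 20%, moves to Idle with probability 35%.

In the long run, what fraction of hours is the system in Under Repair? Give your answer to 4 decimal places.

0.1303

Let the stationary distribution be π with π = πP and π_1 + π_2 + π_3 + π_4 = 1.
π_1 = 0.4·π_1 + 0.3·π_2 + 0.3·π_3 + 0.35·π_4
π_2 = 0.2·π_1 + 0.5·π_2 + 0.25·π_3 + 0.2·π_4
π_3 = 0.2·π_1 + 0.15·π_2 + 0.3·π_3 + 0.35·π_4
Solving with the normalization constraint gives π = (0.3406, 0.3019, 0.2272, 0.1303).
So the stationary probability of Under Repair is 0.1303.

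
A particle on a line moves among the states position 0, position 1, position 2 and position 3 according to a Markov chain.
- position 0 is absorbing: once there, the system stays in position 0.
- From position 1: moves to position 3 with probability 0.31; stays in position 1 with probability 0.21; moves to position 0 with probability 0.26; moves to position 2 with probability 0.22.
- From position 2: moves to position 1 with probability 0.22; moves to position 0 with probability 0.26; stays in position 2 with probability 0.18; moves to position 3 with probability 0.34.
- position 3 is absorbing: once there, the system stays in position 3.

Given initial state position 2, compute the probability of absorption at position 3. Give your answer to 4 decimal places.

Let h(s) be the probability of absorption at position 3 starting from transient state s. Then h(position 3) = 1 and h(position 0) = 0. By first-step analysis:
h(position 1) = 0.26·0 + 0.21·h(position 1) + 0.22·h(position 2) + 0.31·1
h(position 2) = 0.26·0 + 0.22·h(position 1) + 0.18·h(position 2) + 0.34·1
Solving: h(position 1) = 0.5489, h(position 2) = 0.5619.
Starting from position 2, the probability is 0.5619.

0.5619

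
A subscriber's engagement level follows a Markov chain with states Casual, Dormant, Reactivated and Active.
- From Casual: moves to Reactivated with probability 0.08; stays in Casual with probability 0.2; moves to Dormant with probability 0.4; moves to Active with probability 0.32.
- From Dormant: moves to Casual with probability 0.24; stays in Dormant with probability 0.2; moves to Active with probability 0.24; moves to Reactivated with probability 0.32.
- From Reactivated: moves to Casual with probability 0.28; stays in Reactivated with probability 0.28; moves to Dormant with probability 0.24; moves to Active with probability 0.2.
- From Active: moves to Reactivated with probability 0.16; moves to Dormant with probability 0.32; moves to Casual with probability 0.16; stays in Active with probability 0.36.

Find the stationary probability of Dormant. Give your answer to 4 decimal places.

Let the stationary distribution be π with π = πP and π_1 + π_2 + π_3 + π_4 = 1.
π_1 = 0.2·π_1 + 0.24·π_2 + 0.28·π_3 + 0.16·π_4
π_2 = 0.4·π_1 + 0.2·π_2 + 0.24·π_3 + 0.32·π_4
π_3 = 0.08·π_1 + 0.32·π_2 + 0.28·π_3 + 0.16·π_4
Solving with the normalization constraint gives π = (0.2173, 0.2859, 0.2141, 0.2827).
So the stationary probability of Dormant is 0.2859.

0.2859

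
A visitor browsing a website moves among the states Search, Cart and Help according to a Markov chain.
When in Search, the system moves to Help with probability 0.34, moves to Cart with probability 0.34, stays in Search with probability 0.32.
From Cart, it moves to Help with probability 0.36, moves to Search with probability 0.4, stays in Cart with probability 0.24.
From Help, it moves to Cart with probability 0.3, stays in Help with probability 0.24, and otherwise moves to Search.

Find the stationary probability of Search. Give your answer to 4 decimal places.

Let the stationary distribution be π with π = πP and π_1 + π_2 + π_3 = 1.
π_1 = 0.32·π_1 + 0.4·π_2 + 0.46·π_3
π_2 = 0.34·π_1 + 0.24·π_2 + 0.3·π_3
Solving with the normalization constraint gives π = (0.3878, 0.2977, 0.3145).
So the stationary probability of Search is 0.3878.

0.3878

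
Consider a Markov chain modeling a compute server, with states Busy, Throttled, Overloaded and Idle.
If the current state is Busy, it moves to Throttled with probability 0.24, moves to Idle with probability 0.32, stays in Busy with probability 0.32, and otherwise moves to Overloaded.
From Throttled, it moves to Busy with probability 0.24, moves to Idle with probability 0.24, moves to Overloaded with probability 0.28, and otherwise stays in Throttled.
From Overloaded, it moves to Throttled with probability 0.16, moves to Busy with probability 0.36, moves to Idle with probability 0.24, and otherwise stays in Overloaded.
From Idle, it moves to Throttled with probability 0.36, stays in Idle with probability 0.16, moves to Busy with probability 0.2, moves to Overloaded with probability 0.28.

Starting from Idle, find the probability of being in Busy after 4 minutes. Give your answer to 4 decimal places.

Propagate the distribution vector 4 minutes from Idle.
After 0 minutes: (0.0000, 0.0000, 0.0000, 1.0000)
After 1 minute: (0.2000, 0.3600, 0.2800, 0.1600)
After 2 minutes: (0.2832, 0.2368, 0.2368, 0.2432)
After 3 minutes: (0.2813, 0.2502, 0.2252, 0.2432)
After 4 minutes: (0.2798, 0.2512, 0.2260, 0.2431)
P(in Busy after 4 minutes) = 0.2798

0.2798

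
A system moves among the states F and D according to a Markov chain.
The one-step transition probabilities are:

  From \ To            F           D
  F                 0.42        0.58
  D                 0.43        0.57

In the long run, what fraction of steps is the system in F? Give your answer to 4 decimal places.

0.4257

Let the stationary distribution be π with π = πP and π_1 + π_2 = 1.
π_1 = 0.42·π_1 + 0.43·π_2
Solving with the normalization constraint gives π = (0.4257, 0.5743).
So the stationary probability of F is 0.4257.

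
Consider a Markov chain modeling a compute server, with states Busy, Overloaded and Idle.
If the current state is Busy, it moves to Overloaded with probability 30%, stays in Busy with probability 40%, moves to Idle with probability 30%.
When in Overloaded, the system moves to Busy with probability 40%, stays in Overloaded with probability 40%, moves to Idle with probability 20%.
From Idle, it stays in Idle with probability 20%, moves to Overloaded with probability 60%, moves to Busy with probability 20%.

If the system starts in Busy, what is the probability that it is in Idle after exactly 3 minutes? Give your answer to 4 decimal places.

0.2340

Propagate the distribution vector 3 minutes from Busy.
After 0 minutes: (1.0000, 0.0000, 0.0000)
After 1 minute: (0.4000, 0.3000, 0.3000)
After 2 minutes: (0.3400, 0.4200, 0.2400)
After 3 minutes: (0.3520, 0.4140, 0.2340)
P(in Idle after 3 minutes) = 0.2340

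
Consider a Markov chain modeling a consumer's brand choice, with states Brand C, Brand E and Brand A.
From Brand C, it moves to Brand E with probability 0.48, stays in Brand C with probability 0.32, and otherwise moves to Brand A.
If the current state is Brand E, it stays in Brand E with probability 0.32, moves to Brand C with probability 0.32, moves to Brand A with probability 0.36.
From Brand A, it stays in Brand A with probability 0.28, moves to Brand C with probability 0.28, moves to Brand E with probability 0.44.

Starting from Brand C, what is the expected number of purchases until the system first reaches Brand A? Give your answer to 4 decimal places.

3.7565

Let t(s) be the expected number of purchases to first reach Brand A from state s, with t(Brand A) = 0. Conditioning on the first purchase:
t(Brand C) = 1 + 0.32·t(Brand C) + 0.48·t(Brand E)
t(Brand E) = 1 + 0.32·t(Brand C) + 0.32·t(Brand E)
Solving: t(Brand C) = 3.7565, t(Brand E) = 3.2383.
Expected purchases from Brand C to Brand A: 3.7565.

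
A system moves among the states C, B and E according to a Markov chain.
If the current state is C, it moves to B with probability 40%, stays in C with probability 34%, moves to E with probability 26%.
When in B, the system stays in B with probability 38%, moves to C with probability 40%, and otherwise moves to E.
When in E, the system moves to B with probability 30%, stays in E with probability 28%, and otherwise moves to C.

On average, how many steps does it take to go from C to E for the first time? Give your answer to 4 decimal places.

Let t(s) be the expected number of steps to first reach E from state s, with t(E) = 0. Conditioning on the first step:
t(C) = 1 + 0.34·t(C) + 0.4·t(B)
t(B) = 1 + 0.4·t(C) + 0.38·t(B)
Solving: t(C) = 4.0931, t(B) = 4.2536.
Expected steps from C to E: 4.0931.

4.0931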